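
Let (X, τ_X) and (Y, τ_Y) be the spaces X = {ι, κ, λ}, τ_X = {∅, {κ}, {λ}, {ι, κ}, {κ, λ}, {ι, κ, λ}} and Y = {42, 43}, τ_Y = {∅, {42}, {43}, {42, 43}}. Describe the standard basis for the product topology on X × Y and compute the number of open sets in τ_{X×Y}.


Basis B = {∅ × ∅, {κ} × {42}, {κ} × {43}, {λ} × {42}, {λ} × {43}, {ι, κ} × {42}, {ι, κ} × {43}, {κ} × {42, 43}, {κ, λ} × {42}, {κ, λ} × {43}, {λ} × {42, 43}, {ι, κ, λ} × {42}, {ι, κ, λ} × {43}, {ι, κ} × {42, 43}, {κ, λ} × {42, 43}, {ι, κ, λ} × {42, 43}}; |τ_{X×Y}| = 36.

Enumerate products U × V with U ∈ τ_X, V ∈ τ_Y (deduplicated):
  ∅ × ∅ = {} (∅)
  {κ} × {42} = {(κ,42)}
  {κ} × {43} = {(κ,43)}
  {λ} × {42} = {(λ,42)}
  {λ} × {43} = {(λ,43)}
  {ι, κ} × {42} = {(ι,42), (κ,42)}
  {ι, κ} × {43} = {(ι,43), (κ,43)}
  {κ} × {42, 43} = {(κ,42), (κ,43)}
  {κ, λ} × {42} = {(κ,42), (λ,42)}
  {κ, λ} × {43} = {(κ,43), (λ,43)}
  {λ} × {42, 43} = {(λ,42), (λ,43)}
  {ι, κ, λ} × {42} = {(ι,42), (κ,42), (λ,42)}
  {ι, κ, λ} × {43} = {(ι,43), (κ,43), (λ,43)}
  {ι, κ} × {42, 43} = {(ι,42), (ι,43), (κ,42), (κ,43)}
  {κ, λ} × {42, 43} = {(κ,42), (κ,43), (λ,42), (λ,43)}
  {ι, κ, λ} × {42, 43} = {(ι,42), (ι,43), (κ,42), (κ,43), (λ,42), (λ,43)}
These 16 distinct sets form the basis B.
Close under arbitrary unions to get τ_{X×Y}; counting gives |τ_{X×Y}| = 36.


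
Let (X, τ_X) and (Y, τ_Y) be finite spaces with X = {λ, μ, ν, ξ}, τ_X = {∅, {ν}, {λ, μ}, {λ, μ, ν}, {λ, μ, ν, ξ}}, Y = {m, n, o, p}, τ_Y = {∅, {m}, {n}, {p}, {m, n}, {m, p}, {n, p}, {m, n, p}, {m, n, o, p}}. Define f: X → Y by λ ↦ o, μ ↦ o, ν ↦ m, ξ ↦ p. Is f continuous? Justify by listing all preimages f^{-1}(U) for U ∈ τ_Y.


f is NOT continuous.

Compute f^{-1}(U) for each U ∈ τ_Y:
  U = ∅: f^{-1}(U) = ∅ ∈ τ_X ✓.
  U = {m}: f^{-1}(U) = {ν} ∈ τ_X ✓.
  U = {n}: f^{-1}(U) = ∅ ∈ τ_X ✓.
  U = {p}: f^{-1}(U) = {ξ} ∉ τ_X ✗.
  U = {m, n}: f^{-1}(U) = {ν} ∈ τ_X ✓.
  U = {m, p}: f^{-1}(U) = {ν, ξ} ∉ τ_X ✗.
  U = {n, p}: f^{-1}(U) = {ξ} ∉ τ_X ✗.
  U = {m, n, p}: f^{-1}(U) = {ν, ξ} ∉ τ_X ✗.
  U = {m, n, o, p}: f^{-1}(U) = {λ, μ, ν, ξ} ∈ τ_X ✓.
Found U = {p} with f^{-1}(U) = {ξ} not in τ_X. Therefore f is NOT continuous.


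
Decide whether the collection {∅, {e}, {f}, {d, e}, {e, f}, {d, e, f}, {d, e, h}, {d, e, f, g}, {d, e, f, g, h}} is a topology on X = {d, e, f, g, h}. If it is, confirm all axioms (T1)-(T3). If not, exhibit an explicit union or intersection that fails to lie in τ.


τ is NOT a topology on X.

Axiom (T1): ∅ ∈ τ? Yes; X ∈ τ? Yes.
Axiom (T2/T3): check pairwise unions and intersections of members of τ.
Counterexample for (T2): {f} ∪ {d, e, h} = {d, e, f, h} ∉ τ. Therefore τ is NOT a topology.


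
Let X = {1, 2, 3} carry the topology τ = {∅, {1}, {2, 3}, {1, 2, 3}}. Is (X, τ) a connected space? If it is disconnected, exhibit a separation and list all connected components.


(X, τ) is disconnected; components = [{1}, {2, 3}].

Find clopen sets (U ∈ τ with X ∖ U ∈ τ):
  U = ∅, X ∖ U = {1, 2, 3} — both open, so U is clopen.
  U = {1}, X ∖ U = {2, 3} — both open, so U is clopen.
  U = {2, 3}, X ∖ U = {1} — both open, so U is clopen.
  U = {1, 2, 3}, X ∖ U = ∅ — both open, so U is clopen.
Nontrivial clopen(s) exist: e.g. {1}. So (X, τ) is disconnected.
Compute connected components by grouping points that agree on all clopens:
  component: {1}
  component: {2, 3}


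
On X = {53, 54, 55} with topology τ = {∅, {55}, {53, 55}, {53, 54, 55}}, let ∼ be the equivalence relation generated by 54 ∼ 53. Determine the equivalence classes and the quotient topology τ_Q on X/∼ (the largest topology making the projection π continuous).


X/∼ = {[53=54], [55]}; |τ_Q| = 3.

Equivalence classes: [53=54], [55].
Quotient map π: X → X/∼ sends 53 ↦ [53=54], 54 ↦ [53=54], 55 ↦ [55].
For each subset V ⊆ X/∼, compute π^{-1}(V) ⊆ X and check whether π^{-1}(V) ∈ τ. V is open in τ_Q iff π^{-1}(V) ∈ τ.
  V = {}: π^{-1}(V) = ∅ ∈ τ ✓.
  V = {[53=54]}: π^{-1}(V) = {53, 54} ∉ τ ✗.
  V = {[55]}: π^{-1}(V) = {55} ∈ τ ✓.
  V = {[53=54], [55]}: π^{-1}(V) = {53, 54, 55} ∈ τ ✓.
Open sets in the quotient: τ_Q = {{}, {[55]}, {[53=54], [55]}} (3 elements).


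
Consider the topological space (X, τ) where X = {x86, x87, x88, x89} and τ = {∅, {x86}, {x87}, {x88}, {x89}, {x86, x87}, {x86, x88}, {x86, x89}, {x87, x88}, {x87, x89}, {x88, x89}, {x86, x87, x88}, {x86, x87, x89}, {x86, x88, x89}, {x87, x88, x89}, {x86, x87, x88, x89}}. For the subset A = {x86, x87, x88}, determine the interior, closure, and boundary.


int(A) = {x86, x87, x88}, cl(A) = {x86, x87, x88}, ∂A = ∅.

Closed sets in (X, τ) are complements of opens:
  closed(X, τ) = {∅, {x86}, {x87}, {x88}, {x89}, {x86, x87}, {x86, x88}, {x86, x89}, {x87, x88}, {x87, x89}, {x88, x89}, {x86, x87, x88}, {x86, x87, x89}, {x86, x88, x89}, {x87, x88, x89}, {x86, x87, x88, x89}}.
int(A) = ⋃ {U ∈ τ : U ⊆ A}. Opens contained in A: ∅, {x86}, {x87}, {x88}, {x86, x87}, {x86, x88}, {x87, x88}, {x86, x87, x88}.
Taking the union of these: int(A) = {x86, x87, x88}.
cl(A) = ⋂ {C closed : A ⊆ C}. Closed sets containing A: {x86, x87, x88}, {x86, x87, x88, x89}.
Intersecting these: cl(A) = {x86, x87, x88}.
∂A = cl(A) ∖ int(A) = {x86, x87, x88} ∖ {x86, x87, x88} = ∅.


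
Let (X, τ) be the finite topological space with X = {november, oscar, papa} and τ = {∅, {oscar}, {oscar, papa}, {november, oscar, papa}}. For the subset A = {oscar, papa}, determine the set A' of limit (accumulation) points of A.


A' = {november, papa}

For each x ∈ X, list the open sets U ∈ τ with x ∈ U, then check whether U ∩ (A ∖ {x}) ≠ ∅ for every such U.
  x = november: opens ∋ x are {november, oscar, papa}; each meets A ∖ {november}, so x IS a limit point.
  x = oscar: open {oscar} ∋ x has {oscar} ∩ (A ∖ {oscar}) = ∅, so x is NOT a limit point.
  x = papa: opens ∋ x are {oscar, papa}, {november, oscar, papa}; each meets A ∖ {papa}, so x IS a limit point.
Collecting: A' = {november, papa}.


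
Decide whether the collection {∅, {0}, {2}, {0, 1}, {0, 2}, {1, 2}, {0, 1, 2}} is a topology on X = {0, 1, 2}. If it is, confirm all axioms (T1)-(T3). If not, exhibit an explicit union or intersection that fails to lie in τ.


τ is NOT a topology on X.

Axiom (T1): ∅ ∈ τ? Yes; X ∈ τ? Yes.
Axiom (T2/T3): check pairwise unions and intersections of members of τ.
Counterexample for (T3): {0, 1} ∩ {1, 2} = {1} ∉ τ. Therefore τ is NOT a topology.


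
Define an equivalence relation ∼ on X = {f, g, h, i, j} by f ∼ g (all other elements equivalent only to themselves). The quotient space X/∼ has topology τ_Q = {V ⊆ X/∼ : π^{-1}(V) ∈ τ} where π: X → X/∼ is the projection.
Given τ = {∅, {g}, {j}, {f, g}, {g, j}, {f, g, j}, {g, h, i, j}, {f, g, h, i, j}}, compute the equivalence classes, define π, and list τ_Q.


X/∼ = {[f=g], [h], [i], [j]}; |τ_Q| = 5.

Equivalence classes: [f=g], [h], [i], [j].
Quotient map π: X → X/∼ sends f ↦ [f=g], g ↦ [f=g], h ↦ [h], i ↦ [i], j ↦ [j].
For each subset V ⊆ X/∼, compute π^{-1}(V) ⊆ X and check whether π^{-1}(V) ∈ τ. V is open in τ_Q iff π^{-1}(V) ∈ τ.
  V = {}: π^{-1}(V) = ∅ ∈ τ ✓.
  V = {[f=g]}: π^{-1}(V) = {f, g} ∈ τ ✓.
  V = {[h]}: π^{-1}(V) = {h} ∉ τ ✗.
  V = {[f=g], [h]}: π^{-1}(V) = {f, g, h} ∉ τ ✗.
  V = {[i]}: π^{-1}(V) = {i} ∉ τ ✗.
  V = {[f=g], [i]}: π^{-1}(V) = {f, g, i} ∉ τ ✗.
  V = {[h], [i]}: π^{-1}(V) = {h, i} ∉ τ ✗.
  V = {[f=g], [h], [i]}: π^{-1}(V) = {f, g, h, i} ∉ τ ✗.
  V = {[j]}: π^{-1}(V) = {j} ∈ τ ✓.
  V = {[f=g], [j]}: π^{-1}(V) = {f, g, j} ∈ τ ✓.
  V = {[h], [j]}: π^{-1}(V) = {h, j} ∉ τ ✗.
  V = {[f=g], [h], [j]}: π^{-1}(V) = {f, g, h, j} ∉ τ ✗.
  V = {[i], [j]}: π^{-1}(V) = {i, j} ∉ τ ✗.
  V = {[f=g], [i], [j]}: π^{-1}(V) = {f, g, i, j} ∉ τ ✗.
  V = {[h], [i], [j]}: π^{-1}(V) = {h, i, j} ∉ τ ✗.
  V = {[f=g], [h], [i], [j]}: π^{-1}(V) = {f, g, h, i, j} ∈ τ ✓.
Open sets in the quotient: τ_Q = {{}, {[f=g]}, {[j]}, {[f=g], [j]}, {[f=g], [h], [i], [j]}} (5 elements).


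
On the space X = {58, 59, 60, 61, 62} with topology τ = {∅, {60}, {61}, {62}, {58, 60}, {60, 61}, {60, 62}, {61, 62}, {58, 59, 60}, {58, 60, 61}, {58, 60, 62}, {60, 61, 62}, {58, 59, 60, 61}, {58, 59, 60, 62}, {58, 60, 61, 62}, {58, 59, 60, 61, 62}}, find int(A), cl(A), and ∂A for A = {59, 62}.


int(A) = {62}, cl(A) = {59, 62}, ∂A = {59}.

Closed sets in (X, τ) are complements of opens:
  closed(X, τ) = {∅, {59}, {61}, {62}, {58, 59}, {59, 61}, {59, 62}, {61, 62}, {58, 59, 60}, {58, 59, 61}, {58, 59, 62}, {59, 61, 62}, {58, 59, 60, 61}, {58, 59, 60, 62}, {58, 59, 61, 62}, {58, 59, 60, 61, 62}}.
int(A) = ⋃ {U ∈ τ : U ⊆ A}. Opens contained in A: ∅, {62}.
Taking the union of these: int(A) = {62}.
cl(A) = ⋂ {C closed : A ⊆ C}. Closed sets containing A: {59, 62}, {58, 59, 62}, {59, 61, 62}, {58, 59, 60, 62}, {58, 59, 61, 62}, {58, 59, 60, 61, 62}.
Intersecting these: cl(A) = {59, 62}.
∂A = cl(A) ∖ int(A) = {59, 62} ∖ {62} = {59}.


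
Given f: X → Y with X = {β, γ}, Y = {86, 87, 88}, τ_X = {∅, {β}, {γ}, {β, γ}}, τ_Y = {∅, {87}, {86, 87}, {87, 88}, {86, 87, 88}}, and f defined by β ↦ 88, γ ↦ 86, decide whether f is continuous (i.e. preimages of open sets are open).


f IS continuous.

Compute f^{-1}(U) for each U ∈ τ_Y:
  U = ∅: f^{-1}(U) = ∅ ∈ τ_X ✓.
  U = {87}: f^{-1}(U) = ∅ ∈ τ_X ✓.
  U = {86, 87}: f^{-1}(U) = {γ} ∈ τ_X ✓.
  U = {87, 88}: f^{-1}(U) = {β} ∈ τ_X ✓.
  U = {86, 87, 88}: f^{-1}(U) = {β, γ} ∈ τ_X ✓.
Every preimage lies in τ_X, so f IS continuous.


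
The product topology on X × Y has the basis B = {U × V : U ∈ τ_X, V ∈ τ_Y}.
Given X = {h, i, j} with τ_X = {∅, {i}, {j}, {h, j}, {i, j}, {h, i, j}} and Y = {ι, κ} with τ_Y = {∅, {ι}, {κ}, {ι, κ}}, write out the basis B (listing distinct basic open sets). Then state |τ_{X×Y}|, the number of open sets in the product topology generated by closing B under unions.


Basis B = {∅ × ∅, {i} × {ι}, {i} × {κ}, {j} × {ι}, {j} × {κ}, {h, j} × {ι}, {h, j} × {κ}, {i} × {ι, κ}, {i, j} × {ι}, {i, j} × {κ}, {j} × {ι, κ}, {h, i, j} × {ι}, {h, i, j} × {κ}, {h, j} × {ι, κ}, {i, j} × {ι, κ}, {h, i, j} × {ι, κ}}; |τ_{X×Y}| = 36.

Enumerate products U × V with U ∈ τ_X, V ∈ τ_Y (deduplicated):
  ∅ × ∅ = {} (∅)
  {i} × {ι} = {(i,ι)}
  {i} × {κ} = {(i,κ)}
  {j} × {ι} = {(j,ι)}
  {j} × {κ} = {(j,κ)}
  {h, j} × {ι} = {(h,ι), (j,ι)}
  {h, j} × {κ} = {(h,κ), (j,κ)}
  {i} × {ι, κ} = {(i,ι), (i,κ)}
  {i, j} × {ι} = {(i,ι), (j,ι)}
  {i, j} × {κ} = {(i,κ), (j,κ)}
  {j} × {ι, κ} = {(j,ι), (j,κ)}
  {h, i, j} × {ι} = {(h,ι), (i,ι), (j,ι)}
  {h, i, j} × {κ} = {(h,κ), (i,κ), (j,κ)}
  {h, j} × {ι, κ} = {(h,ι), (h,κ), (j,ι), (j,κ)}
  {i, j} × {ι, κ} = {(i,ι), (i,κ), (j,ι), (j,κ)}
  {h, i, j} × {ι, κ} = {(h,ι), (h,κ), (i,ι), (i,κ), (j,ι), (j,κ)}
These 16 distinct sets form the basis B.
Close under arbitrary unions to get τ_{X×Y}; counting gives |τ_{X×Y}| = 36.


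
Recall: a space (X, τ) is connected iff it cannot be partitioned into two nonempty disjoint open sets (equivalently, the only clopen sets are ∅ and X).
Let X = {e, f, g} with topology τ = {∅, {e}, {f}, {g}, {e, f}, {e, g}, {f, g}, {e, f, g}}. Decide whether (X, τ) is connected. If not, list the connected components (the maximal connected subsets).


(X, τ) is disconnected; components = [{e}, {f}, {g}].

Find clopen sets (U ∈ τ with X ∖ U ∈ τ):
  U = ∅, X ∖ U = {e, f, g} — both open, so U is clopen.
  U = {e}, X ∖ U = {f, g} — both open, so U is clopen.
  U = {f}, X ∖ U = {e, g} — both open, so U is clopen.
  U = {g}, X ∖ U = {e, f} — both open, so U is clopen.
  U = {e, f}, X ∖ U = {g} — both open, so U is clopen.
  U = {e, g}, X ∖ U = {f} — both open, so U is clopen.
  U = {f, g}, X ∖ U = {e} — both open, so U is clopen.
  U = {e, f, g}, X ∖ U = ∅ — both open, so U is clopen.
Nontrivial clopen(s) exist: e.g. {f}. So (X, τ) is disconnected.
Compute connected components by grouping points that agree on all clopens:
  component: {e}
  component: {f}
  component: {g}


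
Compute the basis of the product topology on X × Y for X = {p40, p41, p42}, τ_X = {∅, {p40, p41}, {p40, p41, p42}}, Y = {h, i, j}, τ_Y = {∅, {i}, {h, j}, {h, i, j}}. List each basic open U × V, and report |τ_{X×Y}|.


Basis B = {∅ × ∅, {p40, p41} × {i}, {p40, p41, p42} × {i}, {p40, p41} × {h, j}, {p40, p41} × {h, i, j}, {p40, p41, p42} × {h, j}, {p40, p41, p42} × {h, i, j}}; |τ_{X×Y}| = 9.

Enumerate products U × V with U ∈ τ_X, V ∈ τ_Y (deduplicated):
  ∅ × ∅ = {} (∅)
  {p40, p41} × {i} = {(p40,i), (p41,i)}
  {p40, p41, p42} × {i} = {(p40,i), (p41,i), (p42,i)}
  {p40, p41} × {h, j} = {(p40,h), (p40,j), (p41,h), (p41,j)}
  {p40, p41} × {h, i, j} = {(p40,h), (p40,i), (p40,j), (p41,h), (p41,i), (p41,j)}
  {p40, p41, p42} × {h, j} = {(p40,h), (p40,j), (p41,h), (p41,j), (p42,h), (p42,j)}
  {p40, p41, p42} × {h, i, j} = {(p40,h), (p40,i), (p40,j), (p41,h), (p41,i), (p41,j), (p42,h), (p42,i), (p42,j)}
These 7 distinct sets form the basis B.
Close under arbitrary unions to get τ_{X×Y}; counting gives |τ_{X×Y}| = 9.


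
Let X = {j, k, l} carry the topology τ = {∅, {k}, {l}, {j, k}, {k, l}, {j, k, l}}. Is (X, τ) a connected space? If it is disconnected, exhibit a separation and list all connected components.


(X, τ) is disconnected; components = [{l}, {j, k}].

Find clopen sets (U ∈ τ with X ∖ U ∈ τ):
  U = ∅, X ∖ U = {j, k, l} — both open, so U is clopen.
  U = {l}, X ∖ U = {j, k} — both open, so U is clopen.
  U = {j, k}, X ∖ U = {l} — both open, so U is clopen.
  U = {j, k, l}, X ∖ U = ∅ — both open, so U is clopen.
Nontrivial clopen(s) exist: e.g. {l}. So (X, τ) is disconnected.
Compute connected components by grouping points that agree on all clopens:
  component: {l}
  component: {j, k}


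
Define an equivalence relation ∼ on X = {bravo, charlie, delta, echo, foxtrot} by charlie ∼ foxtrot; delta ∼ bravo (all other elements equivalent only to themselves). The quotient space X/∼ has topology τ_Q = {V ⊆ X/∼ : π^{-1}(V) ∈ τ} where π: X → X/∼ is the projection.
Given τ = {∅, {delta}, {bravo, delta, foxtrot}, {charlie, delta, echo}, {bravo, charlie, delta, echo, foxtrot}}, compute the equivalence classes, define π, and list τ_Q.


X/∼ = {[bravo=delta], [charlie=foxtrot], [echo]}; |τ_Q| = 2.

Equivalence classes: [bravo=delta], [charlie=foxtrot], [echo].
Quotient map π: X → X/∼ sends bravo ↦ [bravo=delta], charlie ↦ [charlie=foxtrot], delta ↦ [bravo=delta], echo ↦ [echo], foxtrot ↦ [charlie=foxtrot].
For each subset V ⊆ X/∼, compute π^{-1}(V) ⊆ X and check whether π^{-1}(V) ∈ τ. V is open in τ_Q iff π^{-1}(V) ∈ τ.
  V = {}: π^{-1}(V) = ∅ ∈ τ ✓.
  V = {[bravo=delta]}: π^{-1}(V) = {bravo, delta} ∉ τ ✗.
  V = {[charlie=foxtrot]}: π^{-1}(V) = {charlie, foxtrot} ∉ τ ✗.
  V = {[bravo=delta], [charlie=foxtrot]}: π^{-1}(V) = {bravo, charlie, delta, foxtrot} ∉ τ ✗.
  V = {[echo]}: π^{-1}(V) = {echo} ∉ τ ✗.
  V = {[bravo=delta], [echo]}: π^{-1}(V) = {bravo, delta, echo} ∉ τ ✗.
  V = {[charlie=foxtrot], [echo]}: π^{-1}(V) = {charlie, echo, foxtrot} ∉ τ ✗.
  V = {[bravo=delta], [charlie=foxtrot], [echo]}: π^{-1}(V) = {bravo, charlie, delta, echo, foxtrot} ∈ τ ✓.
Open sets in the quotient: τ_Q = {{}, {[bravo=delta], [charlie=foxtrot], [echo]}} (2 elements).


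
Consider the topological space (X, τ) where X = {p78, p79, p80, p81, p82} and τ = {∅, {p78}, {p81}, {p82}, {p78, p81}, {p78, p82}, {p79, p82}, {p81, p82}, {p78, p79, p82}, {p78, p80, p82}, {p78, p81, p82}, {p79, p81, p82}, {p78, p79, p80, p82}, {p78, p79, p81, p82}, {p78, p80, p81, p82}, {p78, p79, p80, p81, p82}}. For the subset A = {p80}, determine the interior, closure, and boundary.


int(A) = ∅, cl(A) = {p80}, ∂A = {p80}.

Closed sets in (X, τ) are complements of opens:
  closed(X, τ) = {∅, {p79}, {p80}, {p81}, {p78, p80}, {p79, p80}, {p79, p81}, {p80, p81}, {p78, p79, p80}, {p78, p80, p81}, {p79, p80, p81}, {p79, p80, p82}, {p78, p79, p80, p81}, {p78, p79, p80, p82}, {p79, p80, p81, p82}, {p78, p79, p80, p81, p82}}.
int(A) = ⋃ {U ∈ τ : U ⊆ A}. Opens contained in A: ∅.
Taking the union of these: int(A) = ∅.
cl(A) = ⋂ {C closed : A ⊆ C}. Closed sets containing A: {p80}, {p78, p80}, {p79, p80}, {p80, p81}, {p78, p79, p80}, {p78, p80, p81}, {p79, p80, p81}, {p79, p80, p82}, {p78, p79, p80, p81}, {p78, p79, p80, p82}, {p79, p80, p81, p82}, {p78, p79, p80, p81, p82}.
Intersecting these: cl(A) = {p80}.
∂A = cl(A) ∖ int(A) = {p80} ∖ ∅ = {p80}.


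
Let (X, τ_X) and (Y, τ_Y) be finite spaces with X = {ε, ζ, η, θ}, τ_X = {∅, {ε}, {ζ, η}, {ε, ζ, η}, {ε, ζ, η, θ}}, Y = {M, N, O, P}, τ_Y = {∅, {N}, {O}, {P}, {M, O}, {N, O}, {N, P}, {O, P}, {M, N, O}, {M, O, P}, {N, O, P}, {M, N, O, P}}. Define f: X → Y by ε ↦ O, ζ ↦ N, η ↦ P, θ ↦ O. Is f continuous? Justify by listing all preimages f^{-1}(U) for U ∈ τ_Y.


f is NOT continuous.

Compute f^{-1}(U) for each U ∈ τ_Y:
  U = ∅: f^{-1}(U) = ∅ ∈ τ_X ✓.
  U = {N}: f^{-1}(U) = {ζ} ∉ τ_X ✗.
  U = {O}: f^{-1}(U) = {ε, θ} ∉ τ_X ✗.
  U = {P}: f^{-1}(U) = {η} ∉ τ_X ✗.
  U = {M, O}: f^{-1}(U) = {ε, θ} ∉ τ_X ✗.
  U = {N, O}: f^{-1}(U) = {ε, ζ, θ} ∉ τ_X ✗.
  U = {N, P}: f^{-1}(U) = {ζ, η} ∈ τ_X ✓.
  U = {O, P}: f^{-1}(U) = {ε, η, θ} ∉ τ_X ✗.
  U = {M, N, O}: f^{-1}(U) = {ε, ζ, θ} ∉ τ_X ✗.
  U = {M, O, P}: f^{-1}(U) = {ε, η, θ} ∉ τ_X ✗.
  U = {N, O, P}: f^{-1}(U) = {ε, ζ, η, θ} ∈ τ_X ✓.
  U = {M, N, O, P}: f^{-1}(U) = {ε, ζ, η, θ} ∈ τ_X ✓.
Found U = {N} with f^{-1}(U) = {ζ} not in τ_X. Therefore f is NOT continuous.


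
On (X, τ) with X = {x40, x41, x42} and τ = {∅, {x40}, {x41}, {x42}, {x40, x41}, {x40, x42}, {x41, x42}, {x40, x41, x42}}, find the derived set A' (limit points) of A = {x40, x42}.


A' = ∅

For each x ∈ X, list the open sets U ∈ τ with x ∈ U, then check whether U ∩ (A ∖ {x}) ≠ ∅ for every such U.
  x = x40: open {x40} ∋ x has {x40} ∩ (A ∖ {x40}) = ∅, so x is NOT a limit point.
  x = x41: open {x41} ∋ x has {x41} ∩ (A ∖ {x41}) = ∅, so x is NOT a limit point.
  x = x42: open {x42} ∋ x has {x42} ∩ (A ∖ {x42}) = ∅, so x is NOT a limit point.
Collecting: A' = ∅.


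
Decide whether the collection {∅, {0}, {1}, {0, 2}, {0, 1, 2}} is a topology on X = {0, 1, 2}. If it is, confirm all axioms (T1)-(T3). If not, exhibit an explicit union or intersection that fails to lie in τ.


τ is NOT a topology on X.

Axiom (T1): ∅ ∈ τ? Yes; X ∈ τ? Yes.
Axiom (T2/T3): check pairwise unions and intersections of members of τ.
Counterexample for (T2): {0} ∪ {1} = {0, 1} ∉ τ. Therefore τ is NOT a topology.


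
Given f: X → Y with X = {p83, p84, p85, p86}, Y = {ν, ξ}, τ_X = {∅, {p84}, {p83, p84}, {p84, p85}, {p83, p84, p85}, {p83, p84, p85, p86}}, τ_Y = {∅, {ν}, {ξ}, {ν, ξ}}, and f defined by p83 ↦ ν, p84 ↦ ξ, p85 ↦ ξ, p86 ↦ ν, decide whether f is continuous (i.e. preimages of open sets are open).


f is NOT continuous.

Compute f^{-1}(U) for each U ∈ τ_Y:
  U = ∅: f^{-1}(U) = ∅ ∈ τ_X ✓.
  U = {ν}: f^{-1}(U) = {p83, p86} ∉ τ_X ✗.
  U = {ξ}: f^{-1}(U) = {p84, p85} ∈ τ_X ✓.
  U = {ν, ξ}: f^{-1}(U) = {p83, p84, p85, p86} ∈ τ_X ✓.
Found U = {ν} with f^{-1}(U) = {p83, p86} not in τ_X. Therefore f is NOT continuous.


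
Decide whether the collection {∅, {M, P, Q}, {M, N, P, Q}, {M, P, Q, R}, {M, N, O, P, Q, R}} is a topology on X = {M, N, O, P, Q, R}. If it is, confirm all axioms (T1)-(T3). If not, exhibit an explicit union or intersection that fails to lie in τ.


τ is NOT a topology on X.

Axiom (T1): ∅ ∈ τ? Yes; X ∈ τ? Yes.
Axiom (T2/T3): check pairwise unions and intersections of members of τ.
Counterexample for (T2): {M, N, P, Q} ∪ {M, P, Q, R} = {M, N, P, Q, R} ∉ τ. Therefore τ is NOT a topology.


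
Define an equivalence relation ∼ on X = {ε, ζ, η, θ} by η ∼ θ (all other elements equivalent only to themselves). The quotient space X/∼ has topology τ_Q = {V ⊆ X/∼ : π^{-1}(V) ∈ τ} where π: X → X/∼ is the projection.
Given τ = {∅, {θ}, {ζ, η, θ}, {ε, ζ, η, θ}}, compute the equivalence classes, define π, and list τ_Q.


X/∼ = {[ε], [ζ], [η=θ]}; |τ_Q| = 3.

Equivalence classes: [ε], [ζ], [η=θ].
Quotient map π: X → X/∼ sends ε ↦ [ε], ζ ↦ [ζ], η ↦ [η=θ], θ ↦ [η=θ].
For each subset V ⊆ X/∼, compute π^{-1}(V) ⊆ X and check whether π^{-1}(V) ∈ τ. V is open in τ_Q iff π^{-1}(V) ∈ τ.
  V = {}: π^{-1}(V) = ∅ ∈ τ ✓.
  V = {[ε]}: π^{-1}(V) = {ε} ∉ τ ✗.
  V = {[ζ]}: π^{-1}(V) = {ζ} ∉ τ ✗.
  V = {[ε], [ζ]}: π^{-1}(V) = {ε, ζ} ∉ τ ✗.
  V = {[η=θ]}: π^{-1}(V) = {η, θ} ∉ τ ✗.
  V = {[ε], [η=θ]}: π^{-1}(V) = {ε, η, θ} ∉ τ ✗.
  V = {[ζ], [η=θ]}: π^{-1}(V) = {ζ, η, θ} ∈ τ ✓.
  V = {[ε], [ζ], [η=θ]}: π^{-1}(V) = {ε, ζ, η, θ} ∈ τ ✓.
Open sets in the quotient: τ_Q = {{}, {[ζ], [η=θ]}, {[ε], [ζ], [η=θ]}} (3 elements).


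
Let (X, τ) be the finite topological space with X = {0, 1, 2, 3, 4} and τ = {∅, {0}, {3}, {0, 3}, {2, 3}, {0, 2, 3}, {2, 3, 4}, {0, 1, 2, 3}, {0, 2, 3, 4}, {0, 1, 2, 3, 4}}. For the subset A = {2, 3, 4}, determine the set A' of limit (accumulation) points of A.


A' = {1, 2, 4}

For each x ∈ X, list the open sets U ∈ τ with x ∈ U, then check whether U ∩ (A ∖ {x}) ≠ ∅ for every such U.
  x = 0: open {0} ∋ x has {0} ∩ (A ∖ {0}) = ∅, so x is NOT a limit point.
  x = 1: opens ∋ x are {0, 1, 2, 3}, {0, 1, 2, 3, 4}; each meets A ∖ {1}, so x IS a limit point.
  x = 2: opens ∋ x are {2, 3}, {0, 2, 3}, {2, 3, 4}, {0, 1, 2, 3}, {0, 2, 3, 4}, {0, 1, 2, 3, 4}; each meets A ∖ {2}, so x IS a limit point.
  x = 3: open {3} ∋ x has {3} ∩ (A ∖ {3}) = ∅, so x is NOT a limit point.
  x = 4: opens ∋ x are {2, 3, 4}, {0, 2, 3, 4}, {0, 1, 2, 3, 4}; each meets A ∖ {4}, so x IS a limit point.
Collecting: A' = {1, 2, 4}.


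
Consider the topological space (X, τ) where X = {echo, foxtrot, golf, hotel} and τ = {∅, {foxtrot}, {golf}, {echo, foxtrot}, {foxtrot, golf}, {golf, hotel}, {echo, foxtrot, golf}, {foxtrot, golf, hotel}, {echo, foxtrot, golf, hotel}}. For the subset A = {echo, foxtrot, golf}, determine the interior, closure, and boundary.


int(A) = {echo, foxtrot, golf}, cl(A) = {echo, foxtrot, golf, hotel}, ∂A = {hotel}.

Closed sets in (X, τ) are complements of opens:
  closed(X, τ) = {∅, {echo}, {hotel}, {echo, foxtrot}, {echo, hotel}, {golf, hotel}, {echo, foxtrot, hotel}, {echo, golf, hotel}, {echo, foxtrot, golf, hotel}}.
int(A) = ⋃ {U ∈ τ : U ⊆ A}. Opens contained in A: ∅, {foxtrot}, {golf}, {echo, foxtrot}, {foxtrot, golf}, {echo, foxtrot, golf}.
Taking the union of these: int(A) = {echo, foxtrot, golf}.
cl(A) = ⋂ {C closed : A ⊆ C}. Closed sets containing A: {echo, foxtrot, golf, hotel}.
Intersecting these: cl(A) = {echo, foxtrot, golf, hotel}.
∂A = cl(A) ∖ int(A) = {echo, foxtrot, golf, hotel} ∖ {echo, foxtrot, golf} = {hotel}.


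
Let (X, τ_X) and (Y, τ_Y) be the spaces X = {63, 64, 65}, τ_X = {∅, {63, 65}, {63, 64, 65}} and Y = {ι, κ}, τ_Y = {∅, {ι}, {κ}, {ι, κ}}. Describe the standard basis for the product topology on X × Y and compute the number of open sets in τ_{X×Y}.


Basis B = {∅ × ∅, {63, 65} × {ι}, {63, 65} × {κ}, {63, 64, 65} × {ι}, {63, 64, 65} × {κ}, {63, 65} × {ι, κ}, {63, 64, 65} × {ι, κ}}; |τ_{X×Y}| = 9.

Enumerate products U × V with U ∈ τ_X, V ∈ τ_Y (deduplicated):
  ∅ × ∅ = {} (∅)
  {63, 65} × {ι} = {(63,ι), (65,ι)}
  {63, 65} × {κ} = {(63,κ), (65,κ)}
  {63, 64, 65} × {ι} = {(63,ι), (64,ι), (65,ι)}
  {63, 64, 65} × {κ} = {(63,κ), (64,κ), (65,κ)}
  {63, 65} × {ι, κ} = {(63,ι), (63,κ), (65,ι), (65,κ)}
  {63, 64, 65} × {ι, κ} = {(63,ι), (63,κ), (64,ι), (64,κ), (65,ι), (65,κ)}
These 7 distinct sets form the basis B.
Close under arbitrary unions to get τ_{X×Y}; counting gives |τ_{X×Y}| = 9.


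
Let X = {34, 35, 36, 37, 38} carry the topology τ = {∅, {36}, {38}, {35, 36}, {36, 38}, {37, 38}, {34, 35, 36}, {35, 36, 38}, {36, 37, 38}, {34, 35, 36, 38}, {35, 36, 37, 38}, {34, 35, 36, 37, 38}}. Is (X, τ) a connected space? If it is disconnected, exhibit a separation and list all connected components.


(X, τ) is disconnected; components = [{37, 38}, {34, 35, 36}].

Find clopen sets (U ∈ τ with X ∖ U ∈ τ):
  U = ∅, X ∖ U = {34, 35, 36, 37, 38} — both open, so U is clopen.
  U = {37, 38}, X ∖ U = {34, 35, 36} — both open, so U is clopen.
  U = {34, 35, 36}, X ∖ U = {37, 38} — both open, so U is clopen.
  U = {34, 35, 36, 37, 38}, X ∖ U = ∅ — both open, so U is clopen.
Nontrivial clopen(s) exist: e.g. {37, 38}. So (X, τ) is disconnected.
Compute connected components by grouping points that agree on all clopens:
  component: {37, 38}
  component: {34, 35, 36}


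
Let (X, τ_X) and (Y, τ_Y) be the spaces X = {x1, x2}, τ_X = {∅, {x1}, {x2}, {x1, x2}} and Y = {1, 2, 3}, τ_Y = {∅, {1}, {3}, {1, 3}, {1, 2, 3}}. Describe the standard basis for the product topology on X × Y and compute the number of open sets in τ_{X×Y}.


Basis B = {∅ × ∅, {x1} × {1}, {x1} × {3}, {x2} × {1}, {x2} × {3}, {x1} × {1, 3}, {x1, x2} × {1}, {x1, x2} × {3}, {x2} × {1, 3}, {x1} × {1, 2, 3}, {x2} × {1, 2, 3}, {x1, x2} × {1, 3}, {x1, x2} × {1, 2, 3}}; |τ_{X×Y}| = 25.

Enumerate products U × V with U ∈ τ_X, V ∈ τ_Y (deduplicated):
  ∅ × ∅ = {} (∅)
  {x1} × {1} = {(x1,1)}
  {x1} × {3} = {(x1,3)}
  {x2} × {1} = {(x2,1)}
  {x2} × {3} = {(x2,3)}
  {x1} × {1, 3} = {(x1,1), (x1,3)}
  {x1, x2} × {1} = {(x1,1), (x2,1)}
  {x1, x2} × {3} = {(x1,3), (x2,3)}
  {x2} × {1, 3} = {(x2,1), (x2,3)}
  {x1} × {1, 2, 3} = {(x1,1), (x1,2), (x1,3)}
  {x2} × {1, 2, 3} = {(x2,1), (x2,2), (x2,3)}
  {x1, x2} × {1, 3} = {(x1,1), (x1,3), (x2,1), (x2,3)}
  {x1, x2} × {1, 2, 3} = {(x1,1), (x1,2), (x1,3), (x2,1), (x2,2), (x2,3)}
These 13 distinct sets form the basis B.
Close under arbitrary unions to get τ_{X×Y}; counting gives |τ_{X×Y}| = 25.


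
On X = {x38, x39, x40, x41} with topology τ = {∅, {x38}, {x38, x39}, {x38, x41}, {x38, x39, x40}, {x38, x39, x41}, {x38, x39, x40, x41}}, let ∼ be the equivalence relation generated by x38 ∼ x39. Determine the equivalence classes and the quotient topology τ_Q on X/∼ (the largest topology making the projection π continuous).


X/∼ = {[x38=x39], [x40], [x41]}; |τ_Q| = 5.

Equivalence classes: [x38=x39], [x40], [x41].
Quotient map π: X → X/∼ sends x38 ↦ [x38=x39], x39 ↦ [x38=x39], x40 ↦ [x40], x41 ↦ [x41].
For each subset V ⊆ X/∼, compute π^{-1}(V) ⊆ X and check whether π^{-1}(V) ∈ τ. V is open in τ_Q iff π^{-1}(V) ∈ τ.
  V = {}: π^{-1}(V) = ∅ ∈ τ ✓.
  V = {[x38=x39]}: π^{-1}(V) = {x38, x39} ∈ τ ✓.
  V = {[x40]}: π^{-1}(V) = {x40} ∉ τ ✗.
  V = {[x38=x39], [x40]}: π^{-1}(V) = {x38, x39, x40} ∈ τ ✓.
  V = {[x41]}: π^{-1}(V) = {x41} ∉ τ ✗.
  V = {[x38=x39], [x41]}: π^{-1}(V) = {x38, x39, x41} ∈ τ ✓.
  V = {[x40], [x41]}: π^{-1}(V) = {x40, x41} ∉ τ ✗.
  V = {[x38=x39], [x40], [x41]}: π^{-1}(V) = {x38, x39, x40, x41} ∈ τ ✓.
Open sets in the quotient: τ_Q = {{}, {[x38=x39]}, {[x38=x39], [x40]}, {[x38=x39], [x41]}, {[x38=x39], [x40], [x41]}} (5 elements).


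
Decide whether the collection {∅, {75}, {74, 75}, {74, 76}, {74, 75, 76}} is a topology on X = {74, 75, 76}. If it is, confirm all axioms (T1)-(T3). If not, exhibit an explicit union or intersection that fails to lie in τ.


τ is NOT a topology on X.

Axiom (T1): ∅ ∈ τ? Yes; X ∈ τ? Yes.
Axiom (T2/T3): check pairwise unions and intersections of members of τ.
Counterexample for (T3): {74, 75} ∩ {74, 76} = {74} ∉ τ. Therefore τ is NOT a topology.


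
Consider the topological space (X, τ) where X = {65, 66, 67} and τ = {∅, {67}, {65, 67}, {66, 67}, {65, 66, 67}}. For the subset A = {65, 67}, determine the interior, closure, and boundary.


int(A) = {65, 67}, cl(A) = {65, 66, 67}, ∂A = {66}.

Closed sets in (X, τ) are complements of opens:
  closed(X, τ) = {∅, {65}, {66}, {65, 66}, {65, 66, 67}}.
int(A) = ⋃ {U ∈ τ : U ⊆ A}. Opens contained in A: ∅, {67}, {65, 67}.
Taking the union of these: int(A) = {65, 67}.
cl(A) = ⋂ {C closed : A ⊆ C}. Closed sets containing A: {65, 66, 67}.
Intersecting these: cl(A) = {65, 66, 67}.
∂A = cl(A) ∖ int(A) = {65, 66, 67} ∖ {65, 67} = {66}.


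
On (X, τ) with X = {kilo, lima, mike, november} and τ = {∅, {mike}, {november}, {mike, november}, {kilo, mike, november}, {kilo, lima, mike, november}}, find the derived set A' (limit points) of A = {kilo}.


A' = {lima}

For each x ∈ X, list the open sets U ∈ τ with x ∈ U, then check whether U ∩ (A ∖ {x}) ≠ ∅ for every such U.
  x = kilo: open {kilo, mike, november} ∋ x has {kilo, mike, november} ∩ (A ∖ {kilo}) = ∅, so x is NOT a limit point.
  x = lima: opens ∋ x are {kilo, lima, mike, november}; each meets A ∖ {lima}, so x IS a limit point.
  x = mike: open {mike} ∋ x has {mike} ∩ (A ∖ {mike}) = ∅, so x is NOT a limit point.
  x = november: open {november} ∋ x has {november} ∩ (A ∖ {november}) = ∅, so x is NOT a limit point.
Collecting: A' = {lima}.


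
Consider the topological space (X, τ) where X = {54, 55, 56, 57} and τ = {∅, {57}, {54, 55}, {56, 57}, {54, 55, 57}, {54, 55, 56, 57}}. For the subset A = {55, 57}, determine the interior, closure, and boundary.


int(A) = {57}, cl(A) = {54, 55, 56, 57}, ∂A = {54, 55, 56}.

Closed sets in (X, τ) are complements of opens:
  closed(X, τ) = {∅, {56}, {54, 55}, {56, 57}, {54, 55, 56}, {54, 55, 56, 57}}.
int(A) = ⋃ {U ∈ τ : U ⊆ A}. Opens contained in A: ∅, {57}.
Taking the union of these: int(A) = {57}.
cl(A) = ⋂ {C closed : A ⊆ C}. Closed sets containing A: {54, 55, 56, 57}.
Intersecting these: cl(A) = {54, 55, 56, 57}.
∂A = cl(A) ∖ int(A) = {54, 55, 56, 57} ∖ {57} = {54, 55, 56}.


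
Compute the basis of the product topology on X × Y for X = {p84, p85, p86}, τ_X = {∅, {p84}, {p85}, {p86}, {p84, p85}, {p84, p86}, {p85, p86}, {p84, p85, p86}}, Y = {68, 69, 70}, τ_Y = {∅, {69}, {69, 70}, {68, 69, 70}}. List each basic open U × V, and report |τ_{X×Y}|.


Basis B = {∅ × ∅, {p84} × {69}, {p85} × {69}, {p86} × {69}, {p84} × {69, 70}, {p84, p85} × {69}, {p84, p86} × {69}, {p85} × {69, 70}, {p85, p86} × {69}, {p86} × {69, 70}, {p84} × {68, 69, 70}, {p84, p85, p86} × {69}, {p85} × {68, 69, 70}, {p86} × {68, 69, 70}, {p84, p85} × {69, 70}, {p84, p86} × {69, 70}, {p85, p86} × {69, 70}, {p84, p85} × {68, 69, 70}, {p84, p86} × {68, 69, 70}, {p84, p85, p86} × {69, 70}, {p85, p86} × {68, 69, 70}, {p84, p85, p86} × {68, 69, 70}}; |τ_{X×Y}| = 64.

Enumerate products U × V with U ∈ τ_X, V ∈ τ_Y (deduplicated):
  ∅ × ∅ = {} (∅)
  {p84} × {69} = {(p84,69)}
  {p85} × {69} = {(p85,69)}
  {p86} × {69} = {(p86,69)}
  {p84} × {69, 70} = {(p84,69), (p84,70)}
  {p84, p85} × {69} = {(p84,69), (p85,69)}
  {p84, p86} × {69} = {(p84,69), (p86,69)}
  {p85} × {69, 70} = {(p85,69), (p85,70)}
  {p85, p86} × {69} = {(p85,69), (p86,69)}
  {p86} × {69, 70} = {(p86,69), (p86,70)}
  {p84} × {68, 69, 70} = {(p84,68), (p84,69), (p84,70)}
  {p84, p85, p86} × {69} = {(p84,69), (p85,69), (p86,69)}
  {p85} × {68, 69, 70} = {(p85,68), (p85,69), (p85,70)}
  {p86} × {68, 69, 70} = {(p86,68), (p86,69), (p86,70)}
  {p84, p85} × {69, 70} = {(p84,69), (p84,70), (p85,69), (p85,70)}
  {p84, p86} × {69, 70} = {(p84,69), (p84,70), (p86,69), (p86,70)}
  {p85, p86} × {69, 70} = {(p85,69), (p85,70), (p86,69), (p86,70)}
  {p84, p85} × {68, 69, 70} = {(p84,68), (p84,69), (p84,70), (p85,68), (p85,69), (p85,70)}
  {p84, p86} × {68, 69, 70} = {(p84,68), (p84,69), (p84,70), (p86,68), (p86,69), (p86,70)}
  {p84, p85, p86} × {69, 70} = {(p84,69), (p84,70), (p85,69), (p85,70), (p86,69), (p86,70)}
  {p85, p86} × {68, 69, 70} = {(p85,68), (p85,69), (p85,70), (p86,68), (p86,69), (p86,70)}
  {p84, p85, p86} × {68, 69, 70} = {(p84,68), (p84,69), (p84,70), (p85,68), (p85,69), (p85,70), (p86,68), (p86,69), (p86,70)}
These 22 distinct sets form the basis B.
Close under arbitrary unions to get τ_{X×Y}; counting gives |τ_{X×Y}| = 64.


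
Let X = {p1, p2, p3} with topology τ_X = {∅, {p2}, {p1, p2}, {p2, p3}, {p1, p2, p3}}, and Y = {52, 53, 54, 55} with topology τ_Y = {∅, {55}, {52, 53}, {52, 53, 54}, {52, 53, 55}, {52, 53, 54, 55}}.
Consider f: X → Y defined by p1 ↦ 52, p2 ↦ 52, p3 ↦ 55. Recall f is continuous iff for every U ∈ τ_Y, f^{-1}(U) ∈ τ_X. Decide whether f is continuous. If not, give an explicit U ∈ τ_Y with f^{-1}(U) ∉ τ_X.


f is NOT continuous.

Compute f^{-1}(U) for each U ∈ τ_Y:
  U = ∅: f^{-1}(U) = ∅ ∈ τ_X ✓.
  U = {55}: f^{-1}(U) = {p3} ∉ τ_X ✗.
  U = {52, 53}: f^{-1}(U) = {p1, p2} ∈ τ_X ✓.
  U = {52, 53, 54}: f^{-1}(U) = {p1, p2} ∈ τ_X ✓.
  U = {52, 53, 55}: f^{-1}(U) = {p1, p2, p3} ∈ τ_X ✓.
  U = {52, 53, 54, 55}: f^{-1}(U) = {p1, p2, p3} ∈ τ_X ✓.
Found U = {55} with f^{-1}(U) = {p3} not in τ_X. Therefore f is NOT continuous.


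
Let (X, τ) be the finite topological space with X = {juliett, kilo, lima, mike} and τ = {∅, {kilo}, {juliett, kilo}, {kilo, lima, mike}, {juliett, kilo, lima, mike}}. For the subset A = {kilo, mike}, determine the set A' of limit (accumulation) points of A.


A' = {juliett, lima, mike}

For each x ∈ X, list the open sets U ∈ τ with x ∈ U, then check whether U ∩ (A ∖ {x}) ≠ ∅ for every such U.
  x = juliett: opens ∋ x are {juliett, kilo}, {juliett, kilo, lima, mike}; each meets A ∖ {juliett}, so x IS a limit point.
  x = kilo: open {kilo} ∋ x has {kilo} ∩ (A ∖ {kilo}) = ∅, so x is NOT a limit point.
  x = lima: opens ∋ x are {kilo, lima, mike}, {juliett, kilo, lima, mike}; each meets A ∖ {lima}, so x IS a limit point.
  x = mike: opens ∋ x are {kilo, lima, mike}, {juliett, kilo, lima, mike}; each meets A ∖ {mike}, so x IS a limit point.
Collecting: A' = {juliett, lima, mike}.


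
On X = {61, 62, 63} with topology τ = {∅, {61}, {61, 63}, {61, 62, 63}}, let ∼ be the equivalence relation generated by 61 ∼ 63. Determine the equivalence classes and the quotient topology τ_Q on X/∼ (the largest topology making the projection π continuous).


X/∼ = {[61=63], [62]}; |τ_Q| = 3.

Equivalence classes: [61=63], [62].
Quotient map π: X → X/∼ sends 61 ↦ [61=63], 62 ↦ [62], 63 ↦ [61=63].
For each subset V ⊆ X/∼, compute π^{-1}(V) ⊆ X and check whether π^{-1}(V) ∈ τ. V is open in τ_Q iff π^{-1}(V) ∈ τ.
  V = {}: π^{-1}(V) = ∅ ∈ τ ✓.
  V = {[61=63]}: π^{-1}(V) = {61, 63} ∈ τ ✓.
  V = {[62]}: π^{-1}(V) = {62} ∉ τ ✗.
  V = {[61=63], [62]}: π^{-1}(V) = {61, 62, 63} ∈ τ ✓.
Open sets in the quotient: τ_Q = {{}, {[61=63]}, {[61=63], [62]}} (3 elements).


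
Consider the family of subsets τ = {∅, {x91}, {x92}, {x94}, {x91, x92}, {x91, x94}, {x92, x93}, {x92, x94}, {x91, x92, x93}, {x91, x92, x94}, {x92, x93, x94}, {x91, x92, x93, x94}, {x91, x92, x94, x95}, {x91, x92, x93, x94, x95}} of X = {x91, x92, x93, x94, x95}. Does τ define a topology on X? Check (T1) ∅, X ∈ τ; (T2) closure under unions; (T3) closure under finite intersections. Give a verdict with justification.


τ IS a topology on X.

Axiom (T1): ∅ ∈ τ? Yes; X ∈ τ? Yes.
Axiom (T2/T3): check pairwise unions and intersections of members of τ.
All pairwise intersections and unions checked — each lies in τ. Therefore τ satisfies (T1), (T2), (T3): it IS a topology on X.


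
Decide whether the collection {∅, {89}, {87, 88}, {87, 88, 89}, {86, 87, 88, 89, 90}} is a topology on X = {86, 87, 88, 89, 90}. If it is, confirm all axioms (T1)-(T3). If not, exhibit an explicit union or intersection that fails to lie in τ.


τ IS a topology on X.

Axiom (T1): ∅ ∈ τ? Yes; X ∈ τ? Yes.
Axiom (T2/T3): check pairwise unions and intersections of members of τ.
All pairwise intersections and unions checked — each lies in τ. Therefore τ satisfies (T1), (T2), (T3): it IS a topology on X.


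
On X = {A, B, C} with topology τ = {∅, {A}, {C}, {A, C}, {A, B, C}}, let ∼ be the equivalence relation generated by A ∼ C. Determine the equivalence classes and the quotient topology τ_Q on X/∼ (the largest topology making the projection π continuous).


X/∼ = {[A=C], [B]}; |τ_Q| = 3.

Equivalence classes: [A=C], [B].
Quotient map π: X → X/∼ sends A ↦ [A=C], B ↦ [B], C ↦ [A=C].
For each subset V ⊆ X/∼, compute π^{-1}(V) ⊆ X and check whether π^{-1}(V) ∈ τ. V is open in τ_Q iff π^{-1}(V) ∈ τ.
  V = {}: π^{-1}(V) = ∅ ∈ τ ✓.
  V = {[A=C]}: π^{-1}(V) = {A, C} ∈ τ ✓.
  V = {[B]}: π^{-1}(V) = {B} ∉ τ ✗.
  V = {[A=C], [B]}: π^{-1}(V) = {A, B, C} ∈ τ ✓.
Open sets in the quotient: τ_Q = {{}, {[A=C]}, {[A=C], [B]}} (3 elements).


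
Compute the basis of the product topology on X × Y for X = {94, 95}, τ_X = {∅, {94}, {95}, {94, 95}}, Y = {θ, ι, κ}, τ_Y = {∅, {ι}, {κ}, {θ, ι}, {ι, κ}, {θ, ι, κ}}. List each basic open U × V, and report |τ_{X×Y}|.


Basis B = {∅ × ∅, {94} × {ι}, {94} × {κ}, {95} × {ι}, {95} × {κ}, {94} × {θ, ι}, {94} × {ι, κ}, {94, 95} × {ι}, {94, 95} × {κ}, {95} × {θ, ι}, {95} × {ι, κ}, {94} × {θ, ι, κ}, {95} × {θ, ι, κ}, {94, 95} × {θ, ι}, {94, 95} × {ι, κ}, {94, 95} × {θ, ι, κ}}; |τ_{X×Y}| = 36.

Enumerate products U × V with U ∈ τ_X, V ∈ τ_Y (deduplicated):
  ∅ × ∅ = {} (∅)
  {94} × {ι} = {(94,ι)}
  {94} × {κ} = {(94,κ)}
  {95} × {ι} = {(95,ι)}
  {95} × {κ} = {(95,κ)}
  {94} × {θ, ι} = {(94,θ), (94,ι)}
  {94} × {ι, κ} = {(94,ι), (94,κ)}
  {94, 95} × {ι} = {(94,ι), (95,ι)}
  {94, 95} × {κ} = {(94,κ), (95,κ)}
  {95} × {θ, ι} = {(95,θ), (95,ι)}
  {95} × {ι, κ} = {(95,ι), (95,κ)}
  {94} × {θ, ι, κ} = {(94,θ), (94,ι), (94,κ)}
  {95} × {θ, ι, κ} = {(95,θ), (95,ι), (95,κ)}
  {94, 95} × {θ, ι} = {(94,θ), (94,ι), (95,θ), (95,ι)}
  {94, 95} × {ι, κ} = {(94,ι), (94,κ), (95,ι), (95,κ)}
  {94, 95} × {θ, ι, κ} = {(94,θ), (94,ι), (94,κ), (95,θ), (95,ι), (95,κ)}
These 16 distinct sets form the basis B.
Close under arbitrary unions to get τ_{X×Y}; counting gives |τ_{X×Y}| = 36.


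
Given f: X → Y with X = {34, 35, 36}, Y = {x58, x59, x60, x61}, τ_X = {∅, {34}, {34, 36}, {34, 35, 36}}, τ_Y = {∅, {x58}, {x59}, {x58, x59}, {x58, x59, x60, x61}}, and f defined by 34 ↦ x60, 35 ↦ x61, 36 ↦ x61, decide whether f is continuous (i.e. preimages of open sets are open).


f IS continuous.

Compute f^{-1}(U) for each U ∈ τ_Y:
  U = ∅: f^{-1}(U) = ∅ ∈ τ_X ✓.
  U = {x58}: f^{-1}(U) = ∅ ∈ τ_X ✓.
  U = {x59}: f^{-1}(U) = ∅ ∈ τ_X ✓.
  U = {x58, x59}: f^{-1}(U) = ∅ ∈ τ_X ✓.
  U = {x58, x59, x60, x61}: f^{-1}(U) = {34, 35, 36} ∈ τ_X ✓.
Every preimage lies in τ_X, so f IS continuous.


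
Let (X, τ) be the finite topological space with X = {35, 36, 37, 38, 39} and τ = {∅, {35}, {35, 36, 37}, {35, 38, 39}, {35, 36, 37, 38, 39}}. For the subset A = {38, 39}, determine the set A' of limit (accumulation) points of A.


A' = {38, 39}

For each x ∈ X, list the open sets U ∈ τ with x ∈ U, then check whether U ∩ (A ∖ {x}) ≠ ∅ for every such U.
  x = 35: open {35} ∋ x has {35} ∩ (A ∖ {35}) = ∅, so x is NOT a limit point.
  x = 36: open {35, 36, 37} ∋ x has {35, 36, 37} ∩ (A ∖ {36}) = ∅, so x is NOT a limit point.
  x = 37: open {35, 36, 37} ∋ x has {35, 36, 37} ∩ (A ∖ {37}) = ∅, so x is NOT a limit point.
  x = 38: opens ∋ x are {35, 38, 39}, {35, 36, 37, 38, 39}; each meets A ∖ {38}, so x IS a limit point.
  x = 39: opens ∋ x are {35, 38, 39}, {35, 36, 37, 38, 39}; each meets A ∖ {39}, so x IS a limit point.
Collecting: A' = {38, 39}.
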